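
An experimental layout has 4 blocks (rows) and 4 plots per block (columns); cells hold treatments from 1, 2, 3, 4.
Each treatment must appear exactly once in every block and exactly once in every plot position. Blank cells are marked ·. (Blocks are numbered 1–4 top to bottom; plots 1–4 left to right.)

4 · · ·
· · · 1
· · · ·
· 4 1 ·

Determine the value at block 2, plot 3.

4

Block 2, plot 3 is narrowed to {2, 3, 4}.
If it were 2, then block 2, plot 2 would be left with no valid symbol.
If it were 3, then block 2, plot 2 would be left with no valid symbol.
So block 2, plot 3 must be 4.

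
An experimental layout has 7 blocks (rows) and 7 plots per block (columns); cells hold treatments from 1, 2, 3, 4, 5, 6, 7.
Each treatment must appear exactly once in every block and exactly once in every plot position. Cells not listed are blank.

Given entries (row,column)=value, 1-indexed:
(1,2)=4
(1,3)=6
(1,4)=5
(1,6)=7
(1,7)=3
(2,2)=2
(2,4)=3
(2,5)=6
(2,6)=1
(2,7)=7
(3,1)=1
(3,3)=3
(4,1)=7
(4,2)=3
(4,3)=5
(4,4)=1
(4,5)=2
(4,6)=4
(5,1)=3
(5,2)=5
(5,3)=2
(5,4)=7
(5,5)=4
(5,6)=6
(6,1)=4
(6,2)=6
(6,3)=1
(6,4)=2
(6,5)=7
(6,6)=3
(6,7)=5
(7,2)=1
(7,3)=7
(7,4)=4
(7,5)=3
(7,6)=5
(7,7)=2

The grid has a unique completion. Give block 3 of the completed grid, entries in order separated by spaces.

1 7 3 6 5 2 4

Block 3, plot 2: block 3 has {1, 3} and plot 2 has {1, 2, 3, 4, 5, 6}, leaving only 7.
Block 3, plot 4: block 3 has {1, 3, 7} and plot 4 has {1, 2, 3, 4, 5, 7}, leaving only 6.
Block 3, plot 5: block 3 has {1, 3, 6, 7} and plot 5 has {2, 3, 4, 6, 7}, leaving only 5.
Block 3, plot 6: block 3 has {1, 3, 5, 6, 7} and plot 6 has {1, 3, 4, 5, 6, 7}, leaving only 2.
Block 3, plot 7: block 3 has {1, 2, 3, 5, 6, 7} and plot 7 has {2, 3, 5, 7}, leaving only 4.
So block 3 reads: 1 7 3 6 5 2 4.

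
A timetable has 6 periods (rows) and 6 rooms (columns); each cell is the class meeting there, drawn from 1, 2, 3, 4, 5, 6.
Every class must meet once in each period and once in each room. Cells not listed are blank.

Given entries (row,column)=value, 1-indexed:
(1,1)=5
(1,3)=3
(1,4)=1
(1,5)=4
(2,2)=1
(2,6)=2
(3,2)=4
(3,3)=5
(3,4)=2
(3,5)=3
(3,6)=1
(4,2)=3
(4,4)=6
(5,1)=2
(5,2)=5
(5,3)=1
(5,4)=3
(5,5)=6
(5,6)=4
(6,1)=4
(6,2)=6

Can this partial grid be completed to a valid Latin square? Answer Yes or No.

Yes

No period or room among the givens repeats a symbol, and propagating forced cells runs into no contradiction.
One valid completion exists (for instance, 5 2 3 1 4 6 / 3 1 6 4 5 2 / 6 4 5 2 3 1 / 1 3 4 6 2 5 / 2 5 1 3 6 4 / 4 6 2 5 1 3).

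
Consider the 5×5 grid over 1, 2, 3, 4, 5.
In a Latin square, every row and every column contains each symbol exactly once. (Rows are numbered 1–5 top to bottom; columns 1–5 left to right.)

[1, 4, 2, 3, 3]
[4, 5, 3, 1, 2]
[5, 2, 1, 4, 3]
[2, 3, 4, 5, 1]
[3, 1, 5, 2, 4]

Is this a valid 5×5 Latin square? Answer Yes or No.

Column 5 contains 3 twice (at rows 1 and 3), so it is not a permutation.

No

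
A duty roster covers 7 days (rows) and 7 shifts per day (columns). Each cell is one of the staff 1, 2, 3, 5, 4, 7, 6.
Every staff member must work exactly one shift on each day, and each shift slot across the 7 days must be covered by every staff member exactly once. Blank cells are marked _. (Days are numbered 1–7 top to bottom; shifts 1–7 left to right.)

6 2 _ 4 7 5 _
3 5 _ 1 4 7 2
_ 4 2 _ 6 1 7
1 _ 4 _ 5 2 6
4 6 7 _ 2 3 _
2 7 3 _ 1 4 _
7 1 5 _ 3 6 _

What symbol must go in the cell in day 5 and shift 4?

Day 5 already has {2, 3, 4, 7, 6} and shift 4 already has {1, 4}, so day 5, shift 4 must be 5.

5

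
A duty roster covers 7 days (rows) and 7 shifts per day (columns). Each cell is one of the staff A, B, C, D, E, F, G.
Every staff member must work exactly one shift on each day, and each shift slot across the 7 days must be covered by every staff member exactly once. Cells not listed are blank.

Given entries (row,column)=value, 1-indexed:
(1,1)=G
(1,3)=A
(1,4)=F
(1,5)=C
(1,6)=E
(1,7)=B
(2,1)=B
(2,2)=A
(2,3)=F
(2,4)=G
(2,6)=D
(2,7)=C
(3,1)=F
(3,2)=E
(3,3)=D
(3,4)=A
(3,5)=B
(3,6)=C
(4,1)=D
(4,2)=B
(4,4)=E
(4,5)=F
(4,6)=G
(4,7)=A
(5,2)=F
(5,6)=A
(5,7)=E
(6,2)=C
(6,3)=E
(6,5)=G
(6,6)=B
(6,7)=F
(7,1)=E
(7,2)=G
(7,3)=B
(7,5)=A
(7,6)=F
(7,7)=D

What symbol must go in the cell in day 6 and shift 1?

Day 6 already has {B, C, E, F, G} and shift 1 already has {B, D, E, F, G}, so day 6, shift 1 must be A.

A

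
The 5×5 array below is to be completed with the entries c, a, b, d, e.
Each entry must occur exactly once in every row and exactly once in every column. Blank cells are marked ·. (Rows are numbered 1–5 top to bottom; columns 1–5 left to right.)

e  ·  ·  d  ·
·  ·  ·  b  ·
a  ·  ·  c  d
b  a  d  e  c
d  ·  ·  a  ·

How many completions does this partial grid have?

Row 1, column 2: eliminating its row and column leaves {c, b}.
Row 1, column 3: eliminating its row and column leaves {c, a, b}.
Row 1, column 5: eliminating its row and column leaves {a, b}.
Row 2, column 1: eliminating its row and column leaves {c}.
Row 2, column 2: eliminating its row and column leaves {c, d, e}.
Row 2, column 3: eliminating its row and column leaves {c, a, e}.
Row 2, column 5: eliminating its row and column leaves {a, e}.
Row 3, column 2: eliminating its row and column leaves {b, e}.
Row 3, column 3: eliminating its row and column leaves {b, e}.
Row 5, column 2: eliminating its row and column leaves {c, b, e}.
Row 5, column 3: eliminating its row and column leaves {c, b, e}.
Row 5, column 5: eliminating its row and column leaves {b, e}.
Enumerating the assignments across these blanks that avoid any row or column repeat gives 3 completions.

3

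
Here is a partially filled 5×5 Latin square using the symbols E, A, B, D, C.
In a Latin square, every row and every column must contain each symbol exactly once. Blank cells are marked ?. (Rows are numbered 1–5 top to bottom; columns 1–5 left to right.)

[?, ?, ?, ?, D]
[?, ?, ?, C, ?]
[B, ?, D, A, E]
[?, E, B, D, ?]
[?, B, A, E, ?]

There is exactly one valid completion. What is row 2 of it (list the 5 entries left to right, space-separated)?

Row 2, column 3: row 2 has {C} and column 3 has {A, B, D}, leaving only E.
Row 1, column 3: row 1 has {D} and column 3 has {E, A, B, D}, leaving only C.
Row 1, column 2: row 1 has {D, C} and column 2 has {E, B}, leaving only A.
Row 2, column 2: row 2 has {E, C} and column 2 has {E, A, B}, leaving only D.
Row 2, column 1: row 2 has {E, D, C} and column 1 has {B}, leaving only A.
Row 2, column 5: row 2 has {E, A, D, C} and column 5 has {E, D}, leaving only B.
So row 2 reads: A D E C B.

A D E C B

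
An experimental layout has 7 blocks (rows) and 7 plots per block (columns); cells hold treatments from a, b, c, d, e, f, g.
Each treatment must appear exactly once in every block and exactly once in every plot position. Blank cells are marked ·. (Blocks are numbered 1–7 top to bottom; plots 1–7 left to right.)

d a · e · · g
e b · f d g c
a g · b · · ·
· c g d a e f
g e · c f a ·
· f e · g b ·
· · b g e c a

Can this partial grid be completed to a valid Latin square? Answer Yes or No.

Yes

No block or plot among the givens repeats a symbol, and propagating forced cells runs into no contradiction.
One valid completion exists (for instance, d a c e b f g / e b a f d g c / a g f b c d e / b c g d a e f / g e d c f a b / c f e a g b d / f d b g e c a).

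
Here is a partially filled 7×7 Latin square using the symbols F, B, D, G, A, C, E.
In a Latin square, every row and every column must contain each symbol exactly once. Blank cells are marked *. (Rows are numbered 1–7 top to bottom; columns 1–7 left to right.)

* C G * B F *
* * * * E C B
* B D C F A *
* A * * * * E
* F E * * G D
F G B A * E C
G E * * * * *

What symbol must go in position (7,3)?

A

Row 1, column 7: row 1 has {F, B, G, C} and column 7 has {B, D, C, E}, leaving only A.
Row 2, column 2: row 2 has {B, C, E} and column 2 has {F, B, G, A, C, E}, leaving only D.
Row 2, column 1: row 2 has {B, D, C, E} and column 1 has {F, G}, leaving only A.
Row 2, column 3: row 2 has {B, D, A, C, E} and column 3 has {B, D, G, E}, leaving only F.
Row 2, column 4: row 2 has {F, B, D, A, C, E} and column 4 has {A, C}, leaving only G.
Row 3, column 1: row 3 has {F, B, D, A, C} and column 1 has {F, G, A}, leaving only E.
Row 1, column 1: row 1 has {F, B, G, A, C} and column 1 has {F, G, A, E}, leaving only D.
Row 1, column 4: row 1 has {F, B, D, G, A, C} and column 4 has {G, A, C}, leaving only E.
Row 3, column 7: row 3 has {F, B, D, A, C, E} and column 7 has {B, D, A, C, E}, leaving only G.
Row 4, column 3: row 4 has {A, E} and column 3 has {F, B, D, G, E}, leaving only C.
Row 7 already has {G, E} and column 3 already has {F, B, D, G, C, E}, so row 7, column 3 must be A.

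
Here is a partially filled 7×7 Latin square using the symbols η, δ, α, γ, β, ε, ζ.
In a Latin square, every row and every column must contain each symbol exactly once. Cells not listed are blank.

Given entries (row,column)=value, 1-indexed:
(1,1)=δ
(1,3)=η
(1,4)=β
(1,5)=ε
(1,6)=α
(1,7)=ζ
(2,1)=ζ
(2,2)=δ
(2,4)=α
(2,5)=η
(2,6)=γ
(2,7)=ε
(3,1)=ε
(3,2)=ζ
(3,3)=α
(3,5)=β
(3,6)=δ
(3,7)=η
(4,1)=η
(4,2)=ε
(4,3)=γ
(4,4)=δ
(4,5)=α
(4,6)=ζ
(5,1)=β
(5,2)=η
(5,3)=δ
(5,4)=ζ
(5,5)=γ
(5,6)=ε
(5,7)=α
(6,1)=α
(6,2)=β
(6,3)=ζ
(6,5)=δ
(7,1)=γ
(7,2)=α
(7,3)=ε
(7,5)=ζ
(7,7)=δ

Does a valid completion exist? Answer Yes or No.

No row or column among the givens repeats a symbol, and propagating forced cells runs into no contradiction.
One valid completion exists (for instance, δ γ η β ε α ζ / ζ δ β α η γ ε / ε ζ α γ β δ η / η ε γ δ α ζ β / β η δ ζ γ ε α / α β ζ ε δ η γ / γ α ε η ζ β δ).

Yes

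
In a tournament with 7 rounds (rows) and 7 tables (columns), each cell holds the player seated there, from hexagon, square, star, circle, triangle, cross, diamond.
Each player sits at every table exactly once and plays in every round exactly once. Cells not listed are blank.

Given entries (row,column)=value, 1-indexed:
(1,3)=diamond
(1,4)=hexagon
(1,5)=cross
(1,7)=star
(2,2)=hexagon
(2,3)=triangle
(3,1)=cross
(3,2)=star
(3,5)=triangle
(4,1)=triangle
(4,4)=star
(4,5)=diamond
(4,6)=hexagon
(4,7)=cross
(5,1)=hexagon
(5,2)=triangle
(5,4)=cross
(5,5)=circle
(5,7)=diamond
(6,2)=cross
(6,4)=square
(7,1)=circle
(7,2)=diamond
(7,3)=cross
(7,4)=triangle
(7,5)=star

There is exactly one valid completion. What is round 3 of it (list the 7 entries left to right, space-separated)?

Round 1, table 1: round 1 has {hexagon, star, cross, diamond} and table 1 has {hexagon, circle, triangle, cross}, leaving only square.
Round 1, table 2: round 1 has {hexagon, square, star, cross, diamond} and table 2 has {hexagon, star, triangle, cross, diamond}, leaving only circle.
Round 1, table 6: round 1 has {hexagon, square, star, circle, cross, diamond} and table 6 has {hexagon}, leaving only triangle.
Round 2, table 5: round 2 has {hexagon, triangle} and table 5 has {star, circle, triangle, cross, diamond}, leaving only square.
Round 2, table 7: round 2 has {hexagon, square, triangle} and table 7 has {star, cross, diamond}, leaving only circle.
Round 2, table 4: round 2 has {hexagon, square, circle, triangle} and table 4 has {hexagon, square, star, triangle, cross}, leaving only diamond.
Round 3, table 4: round 3 has {star, triangle, cross} and table 4 has {hexagon, square, star, triangle, cross, diamond}, leaving only circle.
Round 2, table 1: round 2 has {hexagon, square, circle, triangle, diamond} and table 1 has {hexagon, square, circle, triangle, cross}, leaving only star.
Round 2, table 6: round 2 has {hexagon, square, star, circle, triangle, diamond} and table 6 has {hexagon, triangle}, leaving only cross.
Round 4, table 2: round 4 has {hexagon, star, triangle, cross, diamond} and table 2 has {hexagon, star, circle, triangle, cross, diamond}, leaving only square.
Round 4, table 3: round 4 has {hexagon, square, star, triangle, cross, diamond} and table 3 has {triangle, cross, diamond}, leaving only circle.
Round 6, table 1: round 6 has {square, cross} and table 1 has {hexagon, square, star, circle, triangle, cross}, leaving only diamond.
Round 6, table 5: round 6 has {square, cross, diamond} and table 5 has {square, star, circle, triangle, cross, diamond}, leaving only hexagon.
Round 6, table 3: round 6 has {hexagon, square, cross, diamond} and table 3 has {circle, triangle, cross, diamond}, leaving only star.
Round 5, table 3: round 5 has {hexagon, circle, triangle, cross, diamond} and table 3 has {star, circle, triangle, cross, diamond}, leaving only square.
Round 3, table 3: round 3 has {star, circle, triangle, cross} and table 3 has {square, star, circle, triangle, cross, diamond}, leaving only hexagon.
Round 3, table 7: round 3 has {hexagon, star, circle, triangle, cross} and table 7 has {star, circle, cross, diamond}, leaving only square.
Round 3, table 6: round 3 has {hexagon, square, star, circle, triangle, cross} and table 6 has {hexagon, triangle, cross}, leaving only diamond.
So round 3 reads: cross star hexagon circle triangle diamond square.

cross star hexagon circle triangle diamond square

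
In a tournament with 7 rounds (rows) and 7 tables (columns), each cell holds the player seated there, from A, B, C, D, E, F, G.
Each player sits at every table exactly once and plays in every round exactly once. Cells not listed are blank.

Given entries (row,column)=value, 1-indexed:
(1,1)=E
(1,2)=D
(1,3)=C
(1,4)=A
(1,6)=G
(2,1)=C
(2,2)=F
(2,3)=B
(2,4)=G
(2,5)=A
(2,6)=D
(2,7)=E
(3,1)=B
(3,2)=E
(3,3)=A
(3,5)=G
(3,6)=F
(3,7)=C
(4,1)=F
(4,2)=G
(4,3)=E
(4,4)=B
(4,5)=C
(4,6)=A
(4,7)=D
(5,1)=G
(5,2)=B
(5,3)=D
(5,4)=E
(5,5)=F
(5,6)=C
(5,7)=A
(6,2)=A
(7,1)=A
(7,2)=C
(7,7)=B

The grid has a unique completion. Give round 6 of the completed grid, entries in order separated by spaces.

D A F C E B G

Round 6, table 1: round 6 has {A} and table 1 has {A, B, C, E, F, G}, leaving only D.
Round 1, table 5: round 1 has {A, C, D, E, G} and table 5 has {A, C, F, G}, leaving only B.
Round 6, table 5: round 6 has {A, D} and table 5 has {A, B, C, F, G}, leaving only E.
Round 6, table 6: round 6 has {A, D, E} and table 6 has {A, C, D, F, G}, leaving only B.
Round 1, table 7: round 1 has {A, B, C, D, E, G} and table 7 has {A, B, C, D, E}, leaving only F.
Round 6, table 7: round 6 has {A, B, D, E} and table 7 has {A, B, C, D, E, F}, leaving only G.
Round 6, table 3: round 6 has {A, B, D, E, G} and table 3 has {A, B, C, D, E}, leaving only F.
Round 6, table 4: round 6 has {A, B, D, E, F, G} and table 4 has {A, B, E, G}, leaving only C.
So round 6 reads: D A F C E B G.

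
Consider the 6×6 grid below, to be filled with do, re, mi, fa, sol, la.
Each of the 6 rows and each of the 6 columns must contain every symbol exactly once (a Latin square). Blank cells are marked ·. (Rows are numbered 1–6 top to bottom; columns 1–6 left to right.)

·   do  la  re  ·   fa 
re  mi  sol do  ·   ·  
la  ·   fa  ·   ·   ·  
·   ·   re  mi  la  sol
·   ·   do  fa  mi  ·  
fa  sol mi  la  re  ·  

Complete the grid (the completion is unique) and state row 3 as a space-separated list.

Row 3, column 2: row 3 has {fa, la} and column 2 has {do, mi, sol}, leaving only re.
Row 3, column 4: row 3 has {re, fa, la} and column 4 has {do, re, mi, fa, la}, leaving only sol.
Row 3, column 5: row 3 has {re, fa, sol, la} and column 5 has {re, mi, la}, leaving only do.
Row 3, column 6: row 3 has {do, re, fa, sol, la} and column 6 has {fa, sol}, leaving only mi.
So row 3 reads: la re fa sol do mi.

la re fa sol do mi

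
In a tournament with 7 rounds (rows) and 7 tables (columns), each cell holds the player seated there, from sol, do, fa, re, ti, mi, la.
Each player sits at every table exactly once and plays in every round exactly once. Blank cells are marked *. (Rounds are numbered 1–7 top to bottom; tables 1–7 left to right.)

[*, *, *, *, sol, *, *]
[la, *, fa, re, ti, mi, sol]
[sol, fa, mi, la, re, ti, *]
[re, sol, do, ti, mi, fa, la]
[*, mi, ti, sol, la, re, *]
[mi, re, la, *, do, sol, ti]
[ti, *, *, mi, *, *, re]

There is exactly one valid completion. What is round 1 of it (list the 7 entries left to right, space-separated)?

fa ti re do sol la mi

Round 1, table 3: round 1 has {sol} and table 3 has {do, fa, ti, mi, la}, leaving only re.
Round 2, table 2: round 2 has {sol, fa, re, ti, mi, la} and table 2 has {sol, fa, re, mi}, leaving only do.
Round 3, table 7: round 3 has {sol, fa, re, ti, mi, la} and table 7 has {sol, re, ti, la}, leaving only do.
Round 5, table 7: round 5 has {sol, re, ti, mi, la} and table 7 has {sol, do, re, ti, la}, leaving only fa.
Round 1, table 7: round 1 has {sol, re} and table 7 has {sol, do, fa, re, ti, la}, leaving only mi.
Round 5, table 1: round 5 has {sol, fa, re, ti, mi, la} and table 1 has {sol, re, ti, mi, la}, leaving only do.
Round 1, table 1: round 1 has {sol, re, mi} and table 1 has {sol, do, re, ti, mi, la}, leaving only fa.
Round 1, table 4: round 1 has {sol, fa, re, mi} and table 4 has {sol, re, ti, mi, la}, leaving only do.
Round 1, table 6: round 1 has {sol, do, fa, re, mi} and table 6 has {sol, fa, re, ti, mi}, leaving only la.
Round 1, table 2: round 1 has {sol, do, fa, re, mi, la} and table 2 has {sol, do, fa, re, mi}, leaving only ti.
So round 1 reads: fa ti re do sol la mi.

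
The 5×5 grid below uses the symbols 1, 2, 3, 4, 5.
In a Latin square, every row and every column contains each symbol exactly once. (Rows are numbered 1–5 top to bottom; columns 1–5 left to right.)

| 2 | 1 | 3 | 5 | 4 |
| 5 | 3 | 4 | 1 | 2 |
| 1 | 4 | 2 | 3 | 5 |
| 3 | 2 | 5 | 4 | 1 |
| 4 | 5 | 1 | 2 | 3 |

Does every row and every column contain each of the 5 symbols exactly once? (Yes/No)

Each row is a permutation of the 5 symbols, and so is each column.

Yes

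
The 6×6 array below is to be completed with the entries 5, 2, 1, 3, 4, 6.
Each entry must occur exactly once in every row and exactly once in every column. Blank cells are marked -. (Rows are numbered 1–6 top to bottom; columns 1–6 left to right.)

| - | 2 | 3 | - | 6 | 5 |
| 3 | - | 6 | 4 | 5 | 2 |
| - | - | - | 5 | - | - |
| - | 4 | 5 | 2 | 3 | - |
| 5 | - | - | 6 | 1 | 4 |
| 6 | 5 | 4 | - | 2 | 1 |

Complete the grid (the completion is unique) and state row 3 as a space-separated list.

2 6 1 5 4 3

Row 3, column 5: row 3 has {5} and column 5 has {5, 2, 1, 3, 6}, leaving only 4.
Row 1, column 4: row 1 has {5, 2, 3, 6} and column 4 has {5, 2, 4, 6}, leaving only 1.
Row 1, column 1: row 1 has {5, 2, 1, 3, 6} and column 1 has {5, 3, 6}, leaving only 4.
Row 2, column 2: row 2 has {5, 2, 3, 4, 6} and column 2 has {5, 2, 4}, leaving only 1.
Row 4, column 1: row 4 has {5, 2, 3, 4} and column 1 has {5, 3, 4, 6}, leaving only 1.
Row 3, column 1: row 3 has {5, 4} and column 1 has {5, 1, 3, 4, 6}, leaving only 2.
Row 3, column 3: row 3 has {5, 2, 4} and column 3 has {5, 3, 4, 6}, leaving only 1.
Row 4, column 6: row 4 has {5, 2, 1, 3, 4} and column 6 has {5, 2, 1, 4}, leaving only 6.
Row 3, column 6: row 3 has {5, 2, 1, 4} and column 6 has {5, 2, 1, 4, 6}, leaving only 3.
Row 3, column 2: row 3 has {5, 2, 1, 3, 4} and column 2 has {5, 2, 1, 4}, leaving only 6.
So row 3 reads: 2 6 1 5 4 3.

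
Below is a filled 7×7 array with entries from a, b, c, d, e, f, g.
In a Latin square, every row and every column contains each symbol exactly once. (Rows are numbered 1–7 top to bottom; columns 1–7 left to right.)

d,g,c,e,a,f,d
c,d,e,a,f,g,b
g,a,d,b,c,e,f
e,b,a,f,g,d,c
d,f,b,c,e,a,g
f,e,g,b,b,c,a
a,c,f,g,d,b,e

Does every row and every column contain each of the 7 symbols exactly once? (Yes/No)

Row 6 contains b twice (at columns 4 and 5); row 1 is also not a permutation.

No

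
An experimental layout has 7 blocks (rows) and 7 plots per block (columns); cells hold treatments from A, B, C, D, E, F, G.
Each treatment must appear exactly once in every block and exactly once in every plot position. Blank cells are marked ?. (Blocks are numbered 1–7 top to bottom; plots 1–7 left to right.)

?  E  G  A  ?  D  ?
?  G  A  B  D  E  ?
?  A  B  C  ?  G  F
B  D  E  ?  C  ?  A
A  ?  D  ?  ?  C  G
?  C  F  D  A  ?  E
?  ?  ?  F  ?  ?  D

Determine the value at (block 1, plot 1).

C

Block 2, plot 7: block 2 has {A, B, D, E, G} and plot 7 has {A, D, E, F, G}, leaving only C.
Block 1, plot 7: block 1 has {A, D, E, G} and plot 7 has {A, C, D, E, F, G}, leaving only B.
Block 1, plot 5: block 1 has {A, B, D, E, G} and plot 5 has {A, C, D}, leaving only F.
Block 1 already has {A, B, D, E, F, G} and plot 1 already has {A, B}, so block 1, plot 1 must be C.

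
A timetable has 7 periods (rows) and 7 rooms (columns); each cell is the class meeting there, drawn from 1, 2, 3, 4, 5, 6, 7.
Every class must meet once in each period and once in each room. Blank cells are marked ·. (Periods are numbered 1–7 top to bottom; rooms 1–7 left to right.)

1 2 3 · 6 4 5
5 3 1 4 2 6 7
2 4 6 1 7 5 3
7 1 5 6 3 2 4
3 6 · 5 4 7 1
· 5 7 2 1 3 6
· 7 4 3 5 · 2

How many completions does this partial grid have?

1

Period 1, room 4: eliminating its period and room leaves {7}.
Period 5, room 3: eliminating its period and room leaves {2}.
Period 6, room 1: eliminating its period and room leaves {4}.
Period 7, room 1: eliminating its period and room leaves {6}.
Period 7, room 6: eliminating its period and room leaves {1}.
Only one assignment across all blanks avoids any period or room repeat, giving 1 completion.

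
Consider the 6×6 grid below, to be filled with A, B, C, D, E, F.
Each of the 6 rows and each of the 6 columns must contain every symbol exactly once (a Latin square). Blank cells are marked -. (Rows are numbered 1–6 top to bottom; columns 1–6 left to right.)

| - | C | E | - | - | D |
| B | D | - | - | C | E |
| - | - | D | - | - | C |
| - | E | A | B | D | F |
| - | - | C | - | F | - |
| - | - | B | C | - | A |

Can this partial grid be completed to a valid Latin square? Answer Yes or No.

No row or column among the givens repeats a symbol, and propagating forced cells runs into no contradiction.
One valid completion exists (for instance, A C E F B D / B D F A C E / F B D E A C / C E A B D F / E A C D F B / D F B C E A).

Yes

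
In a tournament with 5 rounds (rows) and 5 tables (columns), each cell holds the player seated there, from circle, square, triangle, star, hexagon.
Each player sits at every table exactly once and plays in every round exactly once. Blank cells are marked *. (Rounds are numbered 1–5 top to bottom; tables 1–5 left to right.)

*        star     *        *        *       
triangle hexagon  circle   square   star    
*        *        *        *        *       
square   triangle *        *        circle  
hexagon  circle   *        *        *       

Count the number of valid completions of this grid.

3

Round 1, table 1: eliminating its round and table leaves {circle}.
Round 1, table 3: eliminating its round and table leaves {square, triangle, hexagon}.
Round 1, table 4: eliminating its round and table leaves {circle, triangle, hexagon}.
Round 1, table 5: eliminating its round and table leaves {square, triangle, hexagon}.
Round 3, table 1: eliminating its round and table leaves {circle, star}.
Round 3, table 2: eliminating its round and table leaves {square}.
Round 3, table 3: eliminating its round and table leaves {square, triangle, star, hexagon}.
Round 3, table 4: eliminating its round and table leaves {circle, triangle, star, hexagon}.
Round 3, table 5: eliminating its round and table leaves {square, triangle, hexagon}.
Round 4, table 3: eliminating its round and table leaves {star, hexagon}.
Round 4, table 4: eliminating its round and table leaves {star, hexagon}.
Round 5, table 3: eliminating its round and table leaves {square, triangle, star}.
Round 5, table 4: eliminating its round and table leaves {triangle, star}.
Round 5, table 5: eliminating its round and table leaves {square, triangle}.
Enumerating the assignments across these blanks that avoid any round or table repeat gives 3 completions.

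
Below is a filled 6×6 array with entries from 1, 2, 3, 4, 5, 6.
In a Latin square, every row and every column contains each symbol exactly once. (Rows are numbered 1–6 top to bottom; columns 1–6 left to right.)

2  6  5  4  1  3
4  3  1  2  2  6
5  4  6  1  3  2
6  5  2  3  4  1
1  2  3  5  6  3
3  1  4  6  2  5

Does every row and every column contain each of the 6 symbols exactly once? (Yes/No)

No

Row 5 contains 3 twice (at columns 3 and 6); row 2 is also not a permutation.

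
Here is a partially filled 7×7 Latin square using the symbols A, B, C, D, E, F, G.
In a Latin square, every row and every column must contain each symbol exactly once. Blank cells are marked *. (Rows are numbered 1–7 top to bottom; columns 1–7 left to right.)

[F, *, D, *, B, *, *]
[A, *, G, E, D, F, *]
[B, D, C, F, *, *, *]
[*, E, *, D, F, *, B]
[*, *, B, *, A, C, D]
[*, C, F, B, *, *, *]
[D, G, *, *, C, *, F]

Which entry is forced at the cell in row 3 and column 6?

A

Row 1, column 2: row 1 has {B, D, F} and column 2 has {C, D, E, G}, leaving only A.
Row 2, column 2: row 2 has {A, D, E, F, G} and column 2 has {A, C, D, E, G}, leaving only B.
Row 2, column 7: row 2 has {A, B, D, E, F, G} and column 7 has {B, D, F}, leaving only C.
Row 4, column 3: row 4 has {B, D, E, F} and column 3 has {B, C, D, F, G}, leaving only A.
Row 4, column 6: row 4 has {A, B, D, E, F} and column 6 has {C, F}, leaving only G.
Row 1, column 6: row 1 has {A, B, D, F} and column 6 has {C, F, G}, leaving only E.
Row 3 already has {B, C, D, F} and column 6 already has {C, E, F, G}, so row 3, column 6 must be A.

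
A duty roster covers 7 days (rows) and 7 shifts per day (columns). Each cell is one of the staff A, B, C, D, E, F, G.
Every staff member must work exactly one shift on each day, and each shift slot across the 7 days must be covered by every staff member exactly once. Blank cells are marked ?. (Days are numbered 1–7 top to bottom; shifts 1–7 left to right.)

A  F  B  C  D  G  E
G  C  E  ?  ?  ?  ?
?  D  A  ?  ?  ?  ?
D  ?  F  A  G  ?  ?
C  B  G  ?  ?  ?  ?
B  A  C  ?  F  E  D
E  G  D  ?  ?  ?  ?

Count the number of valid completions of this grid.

Day 2, shift 4: eliminating its day and shift leaves {B, D, F}.
Day 2, shift 5: eliminating its day and shift leaves {A, B}.
Day 2, shift 6: eliminating its day and shift leaves {A, B, D, F}.
Day 2, shift 7: eliminating its day and shift leaves {A, B, F}.
Day 3, shift 1: eliminating its day and shift leaves {F}.
Day 3, shift 4: eliminating its day and shift leaves {B, E, F, G}.
Day 3, shift 5: eliminating its day and shift leaves {B, C, E}.
Day 3, shift 6: eliminating its day and shift leaves {B, C, F}.
Day 3, shift 7: eliminating its day and shift leaves {B, C, F, G}.
Day 4, shift 2: eliminating its day and shift leaves {E}.
Day 4, shift 6: eliminating its day and shift leaves {B, C}.
Day 4, shift 7: eliminating its day and shift leaves {B, C}.
Day 5, shift 4: eliminating its day and shift leaves {D, E, F}.
Day 5, shift 5: eliminating its day and shift leaves {A, E}.
Day 5, shift 6: eliminating its day and shift leaves {A, D, F}.
Day 5, shift 7: eliminating its day and shift leaves {A, F}.
Day 6, shift 4: eliminating its day and shift leaves {G}.
Day 7, shift 4: eliminating its day and shift leaves {B, F}.
Day 7, shift 5: eliminating its day and shift leaves {A, B, C}.
Day 7, shift 6: eliminating its day and shift leaves {A, B, C, F}.
Day 7, shift 7: eliminating its day and shift leaves {A, B, C, F}.
Enumerating the assignments across these blanks that avoid any day or shift repeat gives 8 completions.

8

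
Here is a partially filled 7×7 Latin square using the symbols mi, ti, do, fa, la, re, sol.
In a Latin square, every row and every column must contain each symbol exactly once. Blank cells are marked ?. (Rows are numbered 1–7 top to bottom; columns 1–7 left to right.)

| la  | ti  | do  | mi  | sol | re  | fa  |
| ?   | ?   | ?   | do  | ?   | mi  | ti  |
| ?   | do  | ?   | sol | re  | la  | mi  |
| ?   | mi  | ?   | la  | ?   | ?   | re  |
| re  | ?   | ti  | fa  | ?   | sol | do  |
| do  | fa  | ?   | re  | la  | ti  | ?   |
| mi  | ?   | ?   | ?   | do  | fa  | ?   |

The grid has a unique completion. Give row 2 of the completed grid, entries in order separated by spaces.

sol re la do fa mi ti

Row 2, column 5: row 2 has {mi, ti, do} and column 5 has {do, la, re, sol}, leaving only fa.
Row 2, column 1: row 2 has {mi, ti, do, fa} and column 1 has {mi, do, la, re}, leaving only sol.
Row 3, column 3: row 3 has {mi, do, la, re, sol} and column 3 has {ti, do}, leaving only fa.
Row 3, column 1: row 3 has {mi, do, fa, la, re, sol} and column 1 has {mi, do, la, re, sol}, leaving only ti.
Row 4, column 1: row 4 has {mi, la, re} and column 1 has {mi, ti, do, la, re, sol}, leaving only fa.
Row 4, column 3: row 4 has {mi, fa, la, re} and column 3 has {ti, do, fa}, leaving only sol.
Row 4, column 5: row 4 has {mi, fa, la, re, sol} and column 5 has {do, fa, la, re, sol}, leaving only ti.
Row 4, column 6: row 4 has {mi, ti, fa, la, re, sol} and column 6 has {mi, ti, fa, la, re, sol}, leaving only do.
Row 5, column 2: row 5 has {ti, do, fa, re, sol} and column 2 has {mi, ti, do, fa}, leaving only la.
Row 2, column 2: row 2 has {mi, ti, do, fa, sol} and column 2 has {mi, ti, do, fa, la}, leaving only re.
Row 2, column 3: row 2 has {mi, ti, do, fa, re, sol} and column 3 has {ti, do, fa, sol}, leaving only la.
So row 2 reads: sol re la do fa mi ti.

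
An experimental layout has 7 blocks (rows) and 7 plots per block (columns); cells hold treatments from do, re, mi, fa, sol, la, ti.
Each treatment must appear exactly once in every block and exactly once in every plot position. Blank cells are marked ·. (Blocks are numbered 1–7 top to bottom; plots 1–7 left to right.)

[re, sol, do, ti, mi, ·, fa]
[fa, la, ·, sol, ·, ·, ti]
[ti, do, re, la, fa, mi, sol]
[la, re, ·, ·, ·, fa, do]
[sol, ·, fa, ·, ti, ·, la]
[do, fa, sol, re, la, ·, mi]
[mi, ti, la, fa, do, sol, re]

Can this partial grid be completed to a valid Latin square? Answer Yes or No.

Yes

No block or plot among the givens repeats a symbol, and propagating forced cells runs into no contradiction.
One valid completion exists (for instance, re sol do ti mi la fa / fa la mi sol re do ti / ti do re la fa mi sol / la re ti mi sol fa do / sol mi fa do ti re la / do fa sol re la ti mi / mi ti la fa do sol re).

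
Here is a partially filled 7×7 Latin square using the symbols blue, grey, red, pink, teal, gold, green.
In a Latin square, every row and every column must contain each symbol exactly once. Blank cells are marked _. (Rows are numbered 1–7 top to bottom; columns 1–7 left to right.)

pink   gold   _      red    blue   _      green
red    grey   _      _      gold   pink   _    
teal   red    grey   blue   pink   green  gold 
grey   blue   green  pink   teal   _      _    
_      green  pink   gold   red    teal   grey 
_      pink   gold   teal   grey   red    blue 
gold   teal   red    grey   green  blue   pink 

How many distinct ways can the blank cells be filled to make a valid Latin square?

1

Row 1, column 3: eliminating its row and column leaves {teal}.
Row 1, column 6: eliminating its row and column leaves {grey}.
Row 2, column 3: eliminating its row and column leaves {blue, teal}.
Row 2, column 4: eliminating its row and column leaves {green}.
Row 2, column 7: eliminating its row and column leaves {teal}.
Row 4, column 6: eliminating its row and column leaves {gold}.
Row 4, column 7: eliminating its row and column leaves {red}.
Row 5, column 1: eliminating its row and column leaves {blue}.
Row 6, column 1: eliminating its row and column leaves {green}.
Only one assignment across all blanks avoids any row or column repeat, giving 1 completion.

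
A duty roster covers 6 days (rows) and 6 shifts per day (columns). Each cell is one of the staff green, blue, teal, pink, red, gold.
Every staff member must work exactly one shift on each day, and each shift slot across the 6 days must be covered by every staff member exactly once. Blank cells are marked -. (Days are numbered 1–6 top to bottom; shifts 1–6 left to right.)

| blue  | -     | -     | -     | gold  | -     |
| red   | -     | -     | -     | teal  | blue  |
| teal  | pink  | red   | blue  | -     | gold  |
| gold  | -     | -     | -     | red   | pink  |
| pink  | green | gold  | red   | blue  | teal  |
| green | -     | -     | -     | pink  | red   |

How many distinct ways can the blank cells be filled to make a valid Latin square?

3

Day 1, shift 2: eliminating its day and shift leaves {teal, red}.
Day 1, shift 3: eliminating its day and shift leaves {green, teal, pink}.
Day 1, shift 4: eliminating its day and shift leaves {green, teal, pink}.
Day 1, shift 6: eliminating its day and shift leaves {green}.
Day 2, shift 2: eliminating its day and shift leaves {gold}.
Day 2, shift 3: eliminating its day and shift leaves {green, pink}.
Day 2, shift 4: eliminating its day and shift leaves {green, pink, gold}.
Day 3, shift 5: eliminating its day and shift leaves {green}.
Day 4, shift 2: eliminating its day and shift leaves {blue, teal}.
Day 4, shift 3: eliminating its day and shift leaves {green, blue, teal}.
Day 4, shift 4: eliminating its day and shift leaves {green, teal}.
Day 6, shift 2: eliminating its day and shift leaves {blue, teal, gold}.
Day 6, shift 3: eliminating its day and shift leaves {blue, teal}.
Day 6, shift 4: eliminating its day and shift leaves {teal, gold}.
Enumerating the assignments across these blanks that avoid any day or shift repeat gives 3 completions.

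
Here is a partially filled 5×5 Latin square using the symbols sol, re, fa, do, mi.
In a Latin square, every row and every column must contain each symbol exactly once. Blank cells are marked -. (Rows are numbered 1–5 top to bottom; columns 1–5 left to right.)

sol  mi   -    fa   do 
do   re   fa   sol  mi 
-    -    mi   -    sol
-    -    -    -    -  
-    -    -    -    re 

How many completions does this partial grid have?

Row 1, column 3: eliminating its row and column leaves {re}.
Row 3, column 1: eliminating its row and column leaves {re, fa}.
Row 3, column 2: eliminating its row and column leaves {fa, do}.
Row 3, column 4: eliminating its row and column leaves {re, do}.
Row 4, column 1: eliminating its row and column leaves {re, fa, mi}.
Row 4, column 2: eliminating its row and column leaves {sol, fa, do}.
Row 4, column 3: eliminating its row and column leaves {sol, re, do}.
Row 4, column 4: eliminating its row and column leaves {re, do, mi}.
Row 4, column 5: eliminating its row and column leaves {fa}.
Row 5, column 1: eliminating its row and column leaves {fa, mi}.
Row 5, column 2: eliminating its row and column leaves {sol, fa, do}.
Row 5, column 3: eliminating its row and column leaves {sol, do}.
Row 5, column 4: eliminating its row and column leaves {do, mi}.
Enumerating the assignments across these blanks that avoid any row or column repeat gives 3 completions.

3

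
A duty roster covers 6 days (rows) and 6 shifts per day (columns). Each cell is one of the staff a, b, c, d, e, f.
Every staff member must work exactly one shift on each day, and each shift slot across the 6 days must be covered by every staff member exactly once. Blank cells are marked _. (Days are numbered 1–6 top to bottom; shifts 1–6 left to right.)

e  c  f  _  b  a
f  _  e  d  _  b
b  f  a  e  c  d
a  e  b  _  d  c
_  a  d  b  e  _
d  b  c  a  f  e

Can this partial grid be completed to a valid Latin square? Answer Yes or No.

Day 1, shift 4: day 1 together with shift 4 already contain {a, b, c, d, e, f} — every symbol — so nothing can go there. The grid has no valid completion.

No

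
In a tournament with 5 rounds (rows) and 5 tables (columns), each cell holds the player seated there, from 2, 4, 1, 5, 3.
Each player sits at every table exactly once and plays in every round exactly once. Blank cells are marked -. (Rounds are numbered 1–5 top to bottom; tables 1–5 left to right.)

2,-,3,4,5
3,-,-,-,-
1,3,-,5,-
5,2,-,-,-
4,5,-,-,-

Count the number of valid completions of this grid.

Round 1, table 2: eliminating its round and table leaves {1}.
Round 2, table 2: eliminating its round and table leaves {4, 1}.
Round 2, table 3: eliminating its round and table leaves {2, 4, 1, 5}.
Round 2, table 4: eliminating its round and table leaves {2, 1}.
Round 2, table 5: eliminating its round and table leaves {2, 4, 1}.
Round 3, table 3: eliminating its round and table leaves {2, 4}.
Round 3, table 5: eliminating its round and table leaves {2, 4}.
Round 4, table 3: eliminating its round and table leaves {4, 1}.
Round 4, table 4: eliminating its round and table leaves {1, 3}.
Round 4, table 5: eliminating its round and table leaves {4, 1, 3}.
Round 5, table 3: eliminating its round and table leaves {2, 1}.
Round 5, table 4: eliminating its round and table leaves {2, 1, 3}.
Round 5, table 5: eliminating its round and table leaves {2, 1, 3}.
Enumerating the assignments across these blanks that avoid any round or table repeat gives 3 completions.

3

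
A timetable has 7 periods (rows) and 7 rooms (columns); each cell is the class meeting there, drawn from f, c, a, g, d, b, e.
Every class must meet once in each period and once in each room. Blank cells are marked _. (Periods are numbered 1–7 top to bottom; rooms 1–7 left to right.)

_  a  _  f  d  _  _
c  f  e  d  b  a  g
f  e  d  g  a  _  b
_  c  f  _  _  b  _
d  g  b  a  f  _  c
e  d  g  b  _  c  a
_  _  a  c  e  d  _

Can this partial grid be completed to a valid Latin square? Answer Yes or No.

No

Period 3, room 6: period 3 together with room 6 already contain {f, c, a, g, d, b, e} — every symbol — so nothing can go there. The grid has no valid completion.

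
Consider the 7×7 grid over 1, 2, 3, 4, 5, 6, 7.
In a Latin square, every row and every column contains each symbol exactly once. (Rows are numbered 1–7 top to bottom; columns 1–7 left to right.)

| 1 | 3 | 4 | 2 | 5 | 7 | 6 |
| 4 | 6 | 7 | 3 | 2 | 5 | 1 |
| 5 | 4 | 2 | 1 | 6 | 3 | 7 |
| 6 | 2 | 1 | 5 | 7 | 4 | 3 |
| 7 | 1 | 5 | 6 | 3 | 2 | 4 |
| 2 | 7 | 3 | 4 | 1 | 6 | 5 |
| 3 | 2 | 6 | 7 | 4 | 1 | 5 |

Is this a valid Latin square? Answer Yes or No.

No

Every row is a permutation, but column 2 contains 2 twice (at rows 4 and 7).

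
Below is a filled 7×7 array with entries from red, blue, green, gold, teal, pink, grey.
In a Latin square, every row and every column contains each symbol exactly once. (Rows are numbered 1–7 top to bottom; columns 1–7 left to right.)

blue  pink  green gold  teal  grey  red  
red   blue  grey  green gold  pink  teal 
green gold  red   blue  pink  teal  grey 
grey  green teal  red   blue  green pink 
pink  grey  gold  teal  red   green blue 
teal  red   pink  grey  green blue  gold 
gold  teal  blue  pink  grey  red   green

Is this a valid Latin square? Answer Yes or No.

No

Column 6 contains green twice (at rows 4 and 5), so it is not a permutation.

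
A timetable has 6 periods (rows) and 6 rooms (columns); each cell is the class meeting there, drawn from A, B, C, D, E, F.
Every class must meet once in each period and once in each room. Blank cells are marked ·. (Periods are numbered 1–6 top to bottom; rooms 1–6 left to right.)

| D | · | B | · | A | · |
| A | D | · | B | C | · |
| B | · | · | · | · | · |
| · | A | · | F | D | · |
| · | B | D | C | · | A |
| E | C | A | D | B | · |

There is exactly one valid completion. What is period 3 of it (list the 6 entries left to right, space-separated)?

B E C A F D

Period 1, room 4: period 1 has {A, B, D} and room 4 has {B, C, D, F}, leaving only E.
Period 3, room 4: period 3 has {B} and room 4 has {B, C, D, E, F}, leaving only A.
Period 1, room 2: period 1 has {A, B, D, E} and room 2 has {A, B, C, D}, leaving only F.
Period 3, room 2: period 3 has {A, B} and room 2 has {A, B, C, D, F}, leaving only E.
Period 3, room 5: period 3 has {A, B, E} and room 5 has {A, B, C, D}, leaving only F.
Period 3, room 3: period 3 has {A, B, E, F} and room 3 has {A, B, D}, leaving only C.
Period 3, room 6: period 3 has {A, B, C, E, F} and room 6 has {A}, leaving only D.
So period 3 reads: B E C A F D.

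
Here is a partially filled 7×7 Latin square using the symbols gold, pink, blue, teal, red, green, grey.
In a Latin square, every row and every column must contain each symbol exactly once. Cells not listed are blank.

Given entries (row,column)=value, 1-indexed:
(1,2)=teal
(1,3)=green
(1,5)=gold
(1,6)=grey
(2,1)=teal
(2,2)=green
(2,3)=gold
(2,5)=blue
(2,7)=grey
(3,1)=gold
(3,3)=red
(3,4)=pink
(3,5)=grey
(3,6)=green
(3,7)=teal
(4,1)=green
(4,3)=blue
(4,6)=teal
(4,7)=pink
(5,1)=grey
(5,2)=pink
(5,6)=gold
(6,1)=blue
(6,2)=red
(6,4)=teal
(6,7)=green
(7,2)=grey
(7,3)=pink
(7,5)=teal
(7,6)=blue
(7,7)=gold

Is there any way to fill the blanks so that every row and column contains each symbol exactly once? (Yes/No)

No

Row 2, column 4: row 2 has {gold, blue, teal, green, grey} and column 4 has {pink, teal}, so it must be red.
Row 1, column 4: row 1 has {gold, teal, green, grey} and column 4 has {pink, teal, red}, so it must be blue.
Row 1, column 7: row 1 has {gold, blue, teal, green, grey} and column 7 has {gold, pink, teal, green, grey}, so it must be red.
Row 1, column 1: row 1 has {gold, blue, teal, red, green, grey} and column 1 has {gold, blue, teal, green, grey}, so it must be pink.
Row 2, column 6: row 2 has {gold, blue, teal, red, green, grey} and column 6 has {gold, blue, teal, green, grey}, so it must be pink.
Now row 6, column 6: row 6 together with column 6 already contain {gold, pink, blue, teal, red, green, grey} — every symbol — so nothing can go there. The grid has no valid completion.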